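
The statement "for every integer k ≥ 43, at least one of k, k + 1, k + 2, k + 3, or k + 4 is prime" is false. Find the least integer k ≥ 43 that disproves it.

k = 48

We need the least integer k ≥ 43 for which k, k + 1, k + 2, k + 3, k + 4 are all composite.
The first 5 eligible values, up to k = 47, all satisfy the conclusion.
k = 48: 48 = 2 × 24; 49 = 7 × 7; 50 = 2 × 25; 51 = 3 × 17; 52 = 2 × 26 — all composite.
So k = 48 is the smallest counterexample.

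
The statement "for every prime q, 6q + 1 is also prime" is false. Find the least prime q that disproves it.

q = 19

Check each prime q in order until 6q + 1 is not prime.
q = 2: 6q + 1 = 13, prime.
q = 3: 6q + 1 = 19, prime.
q = 5: 6q + 1 = 31, prime.
q = 7: 6q + 1 = 43, prime.
q = 11: 6q + 1 = 67, prime.
q = 13: 6q + 1 = 79, prime.
q = 17: 6q + 1 = 103, prime.
q = 19: 6q + 1 = 115 = 5 × 23, not prime.
So q = 19 is the smallest counterexample.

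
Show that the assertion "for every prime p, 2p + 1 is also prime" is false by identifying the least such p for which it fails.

p = 7

Check each prime p in order until 2p + 1 is not prime.
For p = 2, 3, 5 the conclusion holds.
p = 7: 2p + 1 = 15 = 3 × 5, not prime.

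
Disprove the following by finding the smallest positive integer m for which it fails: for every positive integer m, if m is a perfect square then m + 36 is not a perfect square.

m = 64

For m = 1, 4, 9, 16, 25, 36, 49 the conclusion holds.
m = 64: 64 = 8² and 64 + 36 = 100 = 10².
Hence m = 64 is a counterexample.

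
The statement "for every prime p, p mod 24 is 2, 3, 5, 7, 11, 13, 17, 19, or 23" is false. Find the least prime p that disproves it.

We need the least prime p for which the claim fails.
For p = 2, 3, 5, 7, …, 61, 67, 71 the conclusion holds.
p = 73: 73 mod 24 = 1 — not in {2, 3, 5, 7, 11, 13, 17, 19, 23}.

p = 73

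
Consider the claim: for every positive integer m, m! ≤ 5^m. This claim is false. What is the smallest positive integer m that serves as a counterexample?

m = 12

For m = 1, 2, 3, 4, …, 9, 10, 11 the conclusion holds.
m = 12: m! = 479001600 and 5^m = 244140625, so 479001600 > 244140625.
Thus m = 12 disproves the claim, and no smaller m works.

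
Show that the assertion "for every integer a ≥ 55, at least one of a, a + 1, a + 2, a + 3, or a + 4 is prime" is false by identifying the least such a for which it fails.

a = 62

A counterexample is any integer a ≥ 55 such that a, a + 1, a + 2, a + 3, a + 4 are all composite; we check each in order.
a = 55: 59 is prime.
a = 56: 59 is prime.
a = 57: 59 is prime.
a = 58: 59 is prime.
a = 59: 59 is prime.
a = 60: 61 is prime.
a = 61: 61 is prime.
a = 62: 62 = 2 × 31; 63 = 3 × 21; 64 = 2 × 32; 65 = 5 × 13; 66 = 2 × 33 — all composite.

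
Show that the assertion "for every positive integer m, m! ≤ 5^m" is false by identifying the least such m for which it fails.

The first 11 eligible values, up to m = 11, all satisfy the conclusion.
m = 12: m! = 479001600 and 5^m = 244140625, so 479001600 > 244140625.

m = 12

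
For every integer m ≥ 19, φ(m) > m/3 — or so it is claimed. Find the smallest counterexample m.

m = 24

We need the least integer m ≥ 19 for which the claim fails.
m = 19: φ(19) = 18 and 19/3 = 19/3, so φ(19) > 19/3.
m = 20: φ(20) = 8 and 20/3 = 20/3, so φ(20) > 20/3.
m = 21: φ(21) = 12 and 21/3 = 7, so φ(21) > 21/3.
m = 22: φ(22) = 10 and 22/3 = 22/3, so φ(22) > 22/3.
m = 23: φ(23) = 22 and 23/3 = 23/3, so φ(23) > 23/3.
m = 24: φ(24) = 8 and 24/3 = 8, so φ(24) ≤ 24/3.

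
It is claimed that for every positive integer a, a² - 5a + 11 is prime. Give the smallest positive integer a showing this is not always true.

a = 7

A counterexample is any positive integer a such that a² - 5a + 11 is not prime; we check each in order.
The first 6 eligible values, up to a = 6, all satisfy the conclusion.
a = 7: a² - 5a + 11 = 25 = 5 × 5, composite.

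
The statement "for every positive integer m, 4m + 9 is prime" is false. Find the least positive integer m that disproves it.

m = 1: 4m + 9 = 13, prime.
m = 2: 4m + 9 = 17, prime.
m = 3: 4m + 9 = 21 = 3 × 7, composite.
Hence m = 3 is a counterexample.

m = 3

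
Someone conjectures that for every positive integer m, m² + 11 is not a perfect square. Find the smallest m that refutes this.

We need the least positive integer m for which m² + 11 is a perfect square.
m = 1: 1² + 11 = 12, not a perfect square.
m = 2: 2² + 11 = 15, not a perfect square.
m = 3: 3² + 11 = 20, not a perfect square.
m = 4: 4² + 11 = 27, not a perfect square.
m = 5: 5² + 11 = 36 = 6², a perfect square.

m = 5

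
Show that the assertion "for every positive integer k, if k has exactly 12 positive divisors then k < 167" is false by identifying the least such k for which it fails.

The first 12 eligible values, up to k = 160, all satisfy the conclusion.
k = 198: τ(198) = 12; 198 ≥ 167.
Thus k = 198 disproves the claim, and no smaller k works.

k = 198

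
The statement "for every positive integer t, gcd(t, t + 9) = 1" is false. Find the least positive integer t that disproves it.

For t = 1, 2 the conclusion holds.
t = 3: gcd(3, 12) = 3.
So t = 3 is the smallest counterexample.

t = 3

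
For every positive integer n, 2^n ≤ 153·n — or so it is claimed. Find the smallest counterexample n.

n = 11

A counterexample is any positive integer n such that 2^n > 153·n; we check each in order.
For n = 1, 2, 3, 4, 5, 6, 7, 8, 9, 10 the conclusion holds.
n = 11: 2^n = 2048 and 153·n = 1683, so 2048 > 1683.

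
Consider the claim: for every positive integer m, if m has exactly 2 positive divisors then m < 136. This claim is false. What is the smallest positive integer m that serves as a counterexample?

m = 137

For m = 2, 3, 5, 7, …, 113, 127, 131 the conclusion holds.
m = 137: τ(137) = 2; 137 ≥ 136.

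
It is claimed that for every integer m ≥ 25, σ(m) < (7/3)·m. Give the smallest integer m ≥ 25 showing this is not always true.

m = 30

A counterexample is any integer m ≥ 25 such that the claim fails; we check each in order.
For m = 25, 26, 27, 28, 29 the conclusion holds.
m = 30: σ(30) = 72; 72 ≥ 70.
So m = 30 is the smallest counterexample.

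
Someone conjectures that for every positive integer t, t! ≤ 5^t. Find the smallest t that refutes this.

Check each positive integer t in order until t! > 5^t.
For t = 1, 2, 3, 4, …, 9, 10, 11 the conclusion holds.
t = 12: t! = 479001600 and 5^t = 244140625, so 479001600 > 244140625.
So t = 12 is the smallest counterexample.

t = 12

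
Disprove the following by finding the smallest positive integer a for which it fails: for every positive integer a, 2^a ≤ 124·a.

a = 11

A counterexample is any positive integer a such that 2^a > 124·a; we check each in order.
For a = 1, 2, 3, 4, 5, 6, 7, 8, 9, 10 the conclusion holds.
a = 11: 2^a = 2048 and 124·a = 1364, so 2048 > 1364.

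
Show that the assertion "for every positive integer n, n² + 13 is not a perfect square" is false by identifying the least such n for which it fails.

We need the least positive integer n for which n² + 13 is a perfect square.
n = 1: 1² + 13 = 14, not a perfect square.
n = 2: 2² + 13 = 17, not a perfect square.
n = 3: 3² + 13 = 22, not a perfect square.
n = 4: 4² + 13 = 29, not a perfect square.
n = 5: 5² + 13 = 38, not a perfect square.
n = 6: 6² + 13 = 49 = 7², a perfect square.

n = 6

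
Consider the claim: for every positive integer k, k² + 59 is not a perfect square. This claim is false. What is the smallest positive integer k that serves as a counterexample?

We need the least positive integer k for which k² + 59 is a perfect square.
The first 28 eligible values, up to k = 28, all satisfy the conclusion.
k = 29: 29² + 59 = 900 = 30², a perfect square.
So k = 29 is the smallest counterexample.

k = 29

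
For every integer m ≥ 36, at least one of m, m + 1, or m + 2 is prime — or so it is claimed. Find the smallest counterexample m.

A counterexample is any integer m ≥ 36 such that m, m + 1, m + 2 are all composite; we check each in order.
For m = 36, 37 the conclusion holds.
m = 38: 38 = 2 × 19; 39 = 3 × 13; 40 = 2 × 20 — all composite.
Hence m = 38 is a counterexample.

m = 38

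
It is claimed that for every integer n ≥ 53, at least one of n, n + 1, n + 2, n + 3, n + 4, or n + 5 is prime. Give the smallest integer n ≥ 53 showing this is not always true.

For n = 53, 54, 55, 56, …, 87, 88, 89 the conclusion holds.
n = 90: 90 = 2 × 45; 91 = 7 × 13; 92 = 2 × 46; 93 = 3 × 31; 94 = 2 × 47; 95 = 5 × 19 — all composite.
So n = 90 is the smallest counterexample.

n = 90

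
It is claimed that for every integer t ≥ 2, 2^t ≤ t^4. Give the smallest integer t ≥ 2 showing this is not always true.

t = 17

For t = 2, 3, 4, 5, …, 14, 15, 16 the conclusion holds.
t = 17: 2^t = 131072 and t^4 = 83521, so 131072 > 83521.
Thus t = 17 disproves the claim, and no smaller t works.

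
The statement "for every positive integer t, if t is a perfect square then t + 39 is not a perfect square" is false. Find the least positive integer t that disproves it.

t = 25

The first 4 eligible values, up to t = 16, all satisfy the conclusion.
t = 25: 25 = 5² and 25 + 39 = 64 = 8².
Hence t = 25 is a counterexample.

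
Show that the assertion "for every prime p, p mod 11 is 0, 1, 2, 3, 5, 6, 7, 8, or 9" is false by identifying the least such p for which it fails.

p = 37

For p = 2, 3, 5, 7, …, 23, 29, 31 the conclusion holds.
p = 37: 37 mod 11 = 4 — not in {0, 1, 2, 3, 5, 6, 7, 8, 9}.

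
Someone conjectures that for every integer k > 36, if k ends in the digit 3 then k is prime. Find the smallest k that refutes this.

A counterexample is any integer k > 36 such that k ends in the digit 3 but k is not prime; we check each in order.
k = 43: 43 ends in 3 and is prime.
k = 53: 53 ends in 3 and is prime.
k = 63: 63 ends in 3; 63 = 3 × 21, composite.

k = 63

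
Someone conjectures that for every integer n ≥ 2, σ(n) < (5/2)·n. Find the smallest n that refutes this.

We need the least integer n ≥ 2 for which the claim fails.
For n = 2, 3, 4, 5, …, 21, 22, 23 the conclusion holds.
n = 24: σ(24) = 60; 60 ≥ 60.
Hence n = 24 is a counterexample.

n = 24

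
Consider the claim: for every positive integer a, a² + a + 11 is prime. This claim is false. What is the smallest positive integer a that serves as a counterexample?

a = 10

We need the least positive integer a for which a² + a + 11 is not prime.
For a = 1, 2, 3, 4, 5, 6, 7, 8, 9 the conclusion holds.
a = 10: a² + a + 11 = 121 = 11 × 11, composite.
So a = 10 is the smallest counterexample.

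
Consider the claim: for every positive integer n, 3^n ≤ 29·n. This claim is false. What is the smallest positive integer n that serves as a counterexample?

n = 5

Check each positive integer n in order until 3^n > 29·n.
n = 1: 3^n = 3 and 29·n = 29, so 3 ≤ 29.
n = 2: 3^n = 9 and 29·n = 58, so 9 ≤ 58.
n = 3: 3^n = 27 and 29·n = 87, so 27 ≤ 87.
n = 4: 3^n = 81 and 29·n = 116, so 81 ≤ 116.
n = 5: 3^n = 243 and 29·n = 145, so 243 > 145.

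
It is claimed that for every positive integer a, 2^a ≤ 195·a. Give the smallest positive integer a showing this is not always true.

We need the least positive integer a for which 2^a > 195·a.
For a = 1, 2, 3, 4, …, 9, 10, 11 the conclusion holds.
a = 12: 2^a = 4096 and 195·a = 2340, so 4096 > 2340.
Thus a = 12 disproves the claim, and no smaller a works.

a = 12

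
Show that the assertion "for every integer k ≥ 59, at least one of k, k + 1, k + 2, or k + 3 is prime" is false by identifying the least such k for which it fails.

k = 62

A counterexample is any integer k ≥ 59 such that k, k + 1, k + 2, k + 3 are all composite; we check each in order.
For k = 59, 60, 61 the conclusion holds.
k = 62: 62 = 2 × 31; 63 = 3 × 21; 64 = 2 × 32; 65 = 5 × 13 — all composite.
Hence k = 62 is a counterexample.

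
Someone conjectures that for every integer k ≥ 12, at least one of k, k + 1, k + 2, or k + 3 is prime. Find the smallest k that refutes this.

We need the least integer k ≥ 12 for which k, k + 1, k + 2, k + 3 are all composite.
For k = 12, 13, 14, 15, …, 21, 22, 23 the conclusion holds.
k = 24: 24 = 2 × 12; 25 = 5 × 5; 26 = 2 × 13; 27 = 3 × 9 — all composite.

k = 24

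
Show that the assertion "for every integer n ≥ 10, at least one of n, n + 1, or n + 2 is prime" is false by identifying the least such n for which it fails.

We need the least integer n ≥ 10 for which n, n + 1, n + 2 are all composite.
n = 10: 11 is prime.
n = 11: 11 is prime.
n = 12: 13 is prime.
n = 13: 13 is prime.
n = 14: 14 = 2 × 7; 15 = 3 × 5; 16 = 2 × 8 — all composite.
So n = 14 is the smallest counterexample.

n = 14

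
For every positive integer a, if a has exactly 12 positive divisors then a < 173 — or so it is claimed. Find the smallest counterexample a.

a = 198

For a = 60, 72, 84, 90, …, 150, 156, 160 the conclusion holds.
a = 198: τ(198) = 12; 198 ≥ 173.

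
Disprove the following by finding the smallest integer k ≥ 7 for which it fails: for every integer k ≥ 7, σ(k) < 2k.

A counterexample is any integer k ≥ 7 such that the claim fails; we check each in order.
k = 7: σ(7) = 8; 8 < 14.
k = 8: σ(8) = 15; 15 < 16.
k = 9: σ(9) = 13; 13 < 18.
k = 10: σ(10) = 18; 18 < 20.
k = 11: σ(11) = 12; 12 < 22.
k = 12: σ(12) = 28; 28 ≥ 24.

k = 12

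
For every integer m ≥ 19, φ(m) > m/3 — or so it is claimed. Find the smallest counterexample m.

m = 19: φ(19) = 18 and 19/3 = 19/3, so φ(19) > 19/3.
m = 20: φ(20) = 8 and 20/3 = 20/3, so φ(20) > 20/3.
m = 21: φ(21) = 12 and 21/3 = 7, so φ(21) > 21/3.
m = 22: φ(22) = 10 and 22/3 = 22/3, so φ(22) > 22/3.
m = 23: φ(23) = 22 and 23/3 = 23/3, so φ(23) > 23/3.
m = 24: φ(24) = 8 and 24/3 = 8, so φ(24) ≤ 24/3.
So m = 24 is the smallest counterexample.

m = 24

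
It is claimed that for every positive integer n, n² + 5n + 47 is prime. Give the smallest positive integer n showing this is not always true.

The first 37 eligible values, up to n = 37, all satisfy the conclusion.
n = 38: n² + 5n + 47 = 1681 = 41 × 41, composite.
Hence n = 38 is a counterexample.

n = 38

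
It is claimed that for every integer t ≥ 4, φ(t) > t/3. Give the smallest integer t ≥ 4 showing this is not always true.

For t = 4, 5 the conclusion holds.
t = 6: φ(6) = 2 and 6/3 = 2, so φ(6) ≤ 6/3.

t = 6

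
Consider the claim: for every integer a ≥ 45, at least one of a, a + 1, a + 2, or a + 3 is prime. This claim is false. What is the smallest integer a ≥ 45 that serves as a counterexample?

Check each integer a ≥ 45 in order until a, a + 1, a + 2, a + 3 are all composite.
a = 45: 47 is prime.
a = 46: 47 is prime.
a = 47: 47 is prime.
a = 48: 48 = 2 × 24; 49 = 7 × 7; 50 = 2 × 25; 51 = 3 × 17 — all composite.
Thus a = 48 disproves the claim, and no smaller a works.

a = 48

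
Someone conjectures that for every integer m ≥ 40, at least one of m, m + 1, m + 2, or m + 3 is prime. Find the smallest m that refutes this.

m = 48

A counterexample is any integer m ≥ 40 such that m, m + 1, m + 2, m + 3 are all composite; we check each in order.
For m = 40, 41, 42, 43, 44, 45, 46, 47 the conclusion holds.
m = 48: 48 = 2 × 24; 49 = 7 × 7; 50 = 2 × 25; 51 = 3 × 17 — all composite.
Hence m = 48 is a counterexample.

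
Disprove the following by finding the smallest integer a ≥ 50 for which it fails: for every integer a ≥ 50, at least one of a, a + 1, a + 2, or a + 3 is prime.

We need the least integer a ≥ 50 for which a, a + 1, a + 2, a + 3 are all composite.
The first 4 eligible values, up to a = 53, all satisfy the conclusion.
a = 54: 54 = 2 × 27; 55 = 5 × 11; 56 = 2 × 28; 57 = 3 × 19 — all composite.

a = 54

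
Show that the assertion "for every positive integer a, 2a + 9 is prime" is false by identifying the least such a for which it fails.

A counterexample is any positive integer a such that 2a + 9 is not prime; we check each in order.
a = 1: 2a + 9 = 11, prime.
a = 2: 2a + 9 = 13, prime.
a = 3: 2a + 9 = 15 = 3 × 5, composite.
So a = 3 is the smallest counterexample.

a = 3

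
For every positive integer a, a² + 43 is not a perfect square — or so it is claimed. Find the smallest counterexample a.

a = 21

For a = 1, 2, 3, 4, …, 18, 19, 20 the conclusion holds.
a = 21: 21² + 43 = 484 = 22², a perfect square.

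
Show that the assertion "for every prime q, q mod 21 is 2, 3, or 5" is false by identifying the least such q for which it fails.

q = 7

Check each prime q in order until the claim fails.
q = 2: 2 mod 21 = 2.
q = 3: 3 mod 21 = 3.
q = 5: 5 mod 21 = 5.
q = 7: 7 mod 21 = 7 — not in {2, 3, 5}.
Thus q = 7 disproves the claim, and no smaller q works.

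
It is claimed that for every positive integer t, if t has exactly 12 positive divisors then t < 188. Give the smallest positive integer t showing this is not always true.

t = 198

A counterexample is any positive integer t such that t has exactly 12 positive divisors but the claim fails; we check each in order.
For t = 60, 72, 84, 90, …, 150, 156, 160 the conclusion holds.
t = 198: τ(198) = 12; 198 ≥ 188.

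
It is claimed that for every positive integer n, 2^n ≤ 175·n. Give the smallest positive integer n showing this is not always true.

n = 11

For n = 1, 2, 3, 4, 5, 6, 7, 8, 9, 10 the conclusion holds.
n = 11: 2^n = 2048 and 175·n = 1925, so 2048 > 1925.
Thus n = 11 disproves the claim, and no smaller n works.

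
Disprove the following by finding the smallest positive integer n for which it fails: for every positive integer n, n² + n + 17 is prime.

n = 16

Check each positive integer n in order until n² + n + 17 is not prime.
For n = 1, 2, 3, 4, …, 13, 14, 15 the conclusion holds.
n = 16: n² + n + 17 = 289 = 17 × 17, composite.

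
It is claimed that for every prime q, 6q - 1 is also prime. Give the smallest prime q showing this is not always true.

We need the least prime q for which 6q - 1 is not prime.
The first 4 eligible values, up to q = 7, all satisfy the conclusion.
q = 11: 6q - 1 = 65 = 5 × 13, not prime.
Thus q = 11 disproves the claim, and no smaller q works.

q = 11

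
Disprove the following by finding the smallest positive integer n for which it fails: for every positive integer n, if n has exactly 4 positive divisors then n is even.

n = 15

The first 4 eligible values, up to n = 14, all satisfy the conclusion.
n = 15: divisors of 15: 1, 3, 5, 15; 15 is odd.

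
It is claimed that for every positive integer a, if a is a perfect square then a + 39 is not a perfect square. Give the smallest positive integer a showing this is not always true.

We need the least positive integer a for which a is a perfect square but a + 39 is a perfect square.
The first 4 eligible values, up to a = 16, all satisfy the conclusion.
a = 25: 25 = 5² and 25 + 39 = 64 = 8².
Thus a = 25 disproves the claim, and no smaller a works.

a = 25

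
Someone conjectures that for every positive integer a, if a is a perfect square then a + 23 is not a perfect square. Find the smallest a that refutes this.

Check each positive integer a in order until a is a perfect square but a + 23 is a perfect square.
For a = 1, 4, 9, 16, 25, 36, 49, 64, 81, 100 the conclusion holds.
a = 121: 121 = 11² and 121 + 23 = 144 = 12².

a = 121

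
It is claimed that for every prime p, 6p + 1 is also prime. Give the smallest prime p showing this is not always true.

We need the least prime p for which 6p + 1 is not prime.
The first 7 eligible values, up to p = 17, all satisfy the conclusion.
p = 19: 6p + 1 = 115 = 5 × 23, not prime.
Hence p = 19 is a counterexample.

p = 19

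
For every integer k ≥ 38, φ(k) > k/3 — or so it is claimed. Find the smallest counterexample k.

k = 42

A counterexample is any integer k ≥ 38 such that the claim fails; we check each in order.
For k = 38, 39, 40, 41 the conclusion holds.
k = 42: φ(42) = 12 and 42/3 = 14, so φ(42) ≤ 42/3.
Thus k = 42 disproves the claim, and no smaller k works.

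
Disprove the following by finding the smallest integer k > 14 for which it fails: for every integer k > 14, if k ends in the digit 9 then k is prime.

k = 19: 19 ends in 9 and is prime.
k = 29: 29 ends in 9 and is prime.
k = 39: 39 ends in 9; 39 = 3 × 13, composite.
Thus k = 39 disproves the claim, and no smaller k works.

k = 39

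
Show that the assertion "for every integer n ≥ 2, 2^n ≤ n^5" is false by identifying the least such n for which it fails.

n = 23

A counterexample is any integer n ≥ 2 such that 2^n > n^5; we check each in order.
The first 21 eligible values, up to n = 22, all satisfy the conclusion.
n = 23: 2^n = 8388608 and n^5 = 6436343, so 8388608 > 6436343.
Thus n = 23 disproves the claim, and no smaller n works.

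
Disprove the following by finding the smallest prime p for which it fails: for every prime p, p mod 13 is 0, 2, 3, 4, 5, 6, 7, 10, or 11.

p = 47

We need the least prime p for which the claim fails.
The first 14 eligible values, up to p = 43, all satisfy the conclusion.
p = 47: 47 mod 13 = 8 — not in {0, 2, 3, 4, 5, 6, 7, 10, 11}.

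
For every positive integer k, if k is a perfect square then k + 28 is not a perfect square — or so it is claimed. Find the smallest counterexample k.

A counterexample is any positive integer k such that k is a perfect square but k + 28 is a perfect square; we check each in order.
k = 1: 1 + 28 = 29, not a perfect square.
k = 4: 4 + 28 = 32, not a perfect square.
k = 9: 9 + 28 = 37, not a perfect square.
k = 16: 16 + 28 = 44, not a perfect square.
k = 25: 25 + 28 = 53, not a perfect square.
k = 36: 36 = 6² and 36 + 28 = 64 = 8².
So k = 36 is the smallest counterexample.

k = 36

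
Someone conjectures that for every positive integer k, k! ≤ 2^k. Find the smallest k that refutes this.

A counterexample is any positive integer k such that k! > 2^k; we check each in order.
k = 1: k! = 1 and 2^k = 2, so 1 ≤ 2.
k = 2: k! = 2 and 2^k = 4, so 2 ≤ 4.
k = 3: k! = 6 and 2^k = 8, so 6 ≤ 8.
k = 4: k! = 24 and 2^k = 16, so 24 > 16.

k = 4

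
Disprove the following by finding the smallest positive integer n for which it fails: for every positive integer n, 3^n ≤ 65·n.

n = 6

The first 5 eligible values, up to n = 5, all satisfy the conclusion.
n = 6: 3^n = 729 and 65·n = 390, so 729 > 390.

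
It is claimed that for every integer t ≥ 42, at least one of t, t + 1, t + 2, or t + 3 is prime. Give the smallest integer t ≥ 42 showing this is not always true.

We need the least integer t ≥ 42 for which t, t + 1, t + 2, t + 3 are all composite.
The first 6 eligible values, up to t = 47, all satisfy the conclusion.
t = 48: 48 = 2 × 24; 49 = 7 × 7; 50 = 2 × 25; 51 = 3 × 17 — all composite.
So t = 48 is the smallest counterexample.

t = 48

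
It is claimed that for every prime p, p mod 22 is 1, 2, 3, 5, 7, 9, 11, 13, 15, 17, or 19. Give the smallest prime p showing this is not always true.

A counterexample is any prime p such that the claim fails; we check each in order.
For p = 2, 3, 5, 7, …, 31, 37, 41 the conclusion holds.
p = 43: 43 mod 22 = 21 — not in {1, 2, 3, 5, 7, 9, 11, 13, 15, 17, 19}.

p = 43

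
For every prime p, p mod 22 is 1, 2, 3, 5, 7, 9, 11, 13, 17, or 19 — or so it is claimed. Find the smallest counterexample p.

Check each prime p in order until the claim fails.
For p = 2, 3, 5, 7, …, 23, 29, 31 the conclusion holds.
p = 37: 37 mod 22 = 15 — not in {1, 2, 3, 5, 7, 9, 11, 13, 17, 19}.
So p = 37 is the smallest counterexample.

p = 37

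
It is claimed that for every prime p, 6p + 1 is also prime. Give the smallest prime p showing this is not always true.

p = 19

We need the least prime p for which 6p + 1 is not prime.
p = 2: 6p + 1 = 13, prime.
p = 3: 6p + 1 = 19, prime.
p = 5: 6p + 1 = 31, prime.
p = 7: 6p + 1 = 43, prime.
p = 11: 6p + 1 = 67, prime.
p = 13: 6p + 1 = 79, prime.
p = 17: 6p + 1 = 103, prime.
p = 19: 6p + 1 = 115 = 5 × 23, not prime.
Thus p = 19 disproves the claim, and no smaller p works.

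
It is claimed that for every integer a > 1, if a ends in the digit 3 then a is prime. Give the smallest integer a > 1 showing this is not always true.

a = 33

a = 3: 3 ends in 3 and is prime.
a = 13: 13 ends in 3 and is prime.
a = 23: 23 ends in 3 and is prime.
a = 33: 33 ends in 3; 33 = 3 × 11, composite.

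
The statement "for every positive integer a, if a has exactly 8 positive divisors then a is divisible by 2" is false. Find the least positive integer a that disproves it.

Check each positive integer a in order until a has exactly 8 positive divisors but a is not divisible by 2.
For a = 24, 30, 40, 42, …, 88, 102, 104 the conclusion holds.
a = 105: τ(105) = 8; 105 mod 2 = 1.

a = 105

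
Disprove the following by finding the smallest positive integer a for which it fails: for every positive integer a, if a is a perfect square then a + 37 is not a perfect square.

The first 17 eligible values, up to a = 289, all satisfy the conclusion.
a = 324: 324 = 18² and 324 + 37 = 361 = 19².

a = 324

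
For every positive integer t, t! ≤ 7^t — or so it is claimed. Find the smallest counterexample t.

We need the least positive integer t for which t! > 7^t.
The first 16 eligible values, up to t = 16, all satisfy the conclusion.
t = 17: t! = 355687428096000 and 7^t = 232630513987207, so 355687428096000 > 232630513987207.

t = 17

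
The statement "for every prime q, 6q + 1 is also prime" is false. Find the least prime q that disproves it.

We need the least prime q for which 6q + 1 is not prime.
q = 2: 6q + 1 = 13, prime.
q = 3: 6q + 1 = 19, prime.
q = 5: 6q + 1 = 31, prime.
q = 7: 6q + 1 = 43, prime.
q = 11: 6q + 1 = 67, prime.
q = 13: 6q + 1 = 79, prime.
q = 17: 6q + 1 = 103, prime.
q = 19: 6q + 1 = 115 = 5 × 23, not prime.

q = 19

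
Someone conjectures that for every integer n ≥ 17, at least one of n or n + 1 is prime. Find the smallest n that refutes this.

We need the least integer n ≥ 17 for which n, n + 1 are both composite.
n = 17: 17 is prime.
n = 18: 19 is prime.
n = 19: 19 is prime.
n = 20: 20 = 2 × 10; 21 = 3 × 7 — both composite.
So n = 20 is the smallest counterexample.

n = 20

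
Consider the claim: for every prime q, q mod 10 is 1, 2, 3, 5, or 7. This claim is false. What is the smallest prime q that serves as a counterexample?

q = 19

For q = 2, 3, 5, 7, 11, 13, 17 the conclusion holds.
q = 19: 19 mod 10 = 9 — not in {1, 2, 3, 5, 7}.
Thus q = 19 disproves the claim, and no smaller q works.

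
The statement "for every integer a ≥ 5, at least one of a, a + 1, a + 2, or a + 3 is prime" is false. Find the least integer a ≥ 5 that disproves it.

a = 24

The first 19 eligible values, up to a = 23, all satisfy the conclusion.
a = 24: 24 = 2 × 12; 25 = 5 × 5; 26 = 2 × 13; 27 = 3 × 9 — all composite.
So a = 24 is the smallest counterexample.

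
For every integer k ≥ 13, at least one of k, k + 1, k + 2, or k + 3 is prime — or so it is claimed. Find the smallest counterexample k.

k = 24

The first 11 eligible values, up to k = 23, all satisfy the conclusion.
k = 24: 24 = 2 × 12; 25 = 5 × 5; 26 = 2 × 13; 27 = 3 × 9 — all composite.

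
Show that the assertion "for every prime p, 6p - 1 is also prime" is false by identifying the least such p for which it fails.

p = 2: 6p - 1 = 11, prime.
p = 3: 6p - 1 = 17, prime.
p = 5: 6p - 1 = 29, prime.
p = 7: 6p - 1 = 41, prime.
p = 11: 6p - 1 = 65 = 5 × 13, not prime.

p = 11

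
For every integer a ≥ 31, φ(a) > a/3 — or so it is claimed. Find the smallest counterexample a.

Check each integer a ≥ 31 in order until the claim fails.
The first 5 eligible values, up to a = 35, all satisfy the conclusion.
a = 36: φ(36) = 12 and 36/3 = 12, so φ(36) ≤ 36/3.
So a = 36 is the smallest counterexample.

a = 36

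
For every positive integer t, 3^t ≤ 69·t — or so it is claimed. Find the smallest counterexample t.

t = 6

t = 1: 3^t = 3 and 69·t = 69, so 3 ≤ 69.
t = 2: 3^t = 9 and 69·t = 138, so 9 ≤ 138.
t = 3: 3^t = 27 and 69·t = 207, so 27 ≤ 207.
t = 4: 3^t = 81 and 69·t = 276, so 81 ≤ 276.
t = 5: 3^t = 243 and 69·t = 345, so 243 ≤ 345.
t = 6: 3^t = 729 and 69·t = 414, so 729 > 414.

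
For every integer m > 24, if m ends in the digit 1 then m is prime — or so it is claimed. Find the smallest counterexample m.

Check each integer m > 24 in order until m ends in the digit 1 but m is not prime.
m = 31: 31 ends in 1 and is prime.
m = 41: 41 ends in 1 and is prime.
m = 51: 51 ends in 1; 51 = 3 × 17, composite.
So m = 51 is the smallest counterexample.

m = 51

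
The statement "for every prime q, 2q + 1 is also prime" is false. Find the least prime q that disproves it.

q = 7

A counterexample is any prime q such that 2q + 1 is not prime; we check each in order.
For q = 2, 3, 5 the conclusion holds.
q = 7: 2q + 1 = 15 = 3 × 5, not prime.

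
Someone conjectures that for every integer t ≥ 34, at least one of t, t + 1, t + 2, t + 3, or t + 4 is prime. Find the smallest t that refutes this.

t = 48

The first 14 eligible values, up to t = 47, all satisfy the conclusion.
t = 48: 48 = 2 × 24; 49 = 7 × 7; 50 = 2 × 25; 51 = 3 × 17; 52 = 2 × 26 — all composite.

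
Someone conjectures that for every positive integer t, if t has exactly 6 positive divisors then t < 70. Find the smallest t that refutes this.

t = 75

Check each positive integer t in order until t has exactly 6 positive divisors but the claim fails.
For t = 12, 18, 20, 28, …, 52, 63, 68 the conclusion holds.
t = 75: τ(75) = 6; 75 ≥ 70.
Hence t = 75 is a counterexample.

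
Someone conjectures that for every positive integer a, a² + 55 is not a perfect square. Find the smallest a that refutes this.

A counterexample is any positive integer a such that a² + 55 is a perfect square; we check each in order.
For a = 1, 2 the conclusion holds.
a = 3: 3² + 55 = 64 = 8², a perfect square.

a = 3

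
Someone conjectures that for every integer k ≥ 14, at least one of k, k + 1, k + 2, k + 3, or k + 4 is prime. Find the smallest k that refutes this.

k = 24

We need the least integer k ≥ 14 for which k, k + 1, k + 2, k + 3, k + 4 are all composite.
For k = 14, 15, 16, 17, 18, 19, 20, 21, 22, 23 the conclusion holds.
k = 24: 24 = 2 × 12; 25 = 5 × 5; 26 = 2 × 13; 27 = 3 × 9; 28 = 2 × 14 — all composite.
Hence k = 24 is a counterexample.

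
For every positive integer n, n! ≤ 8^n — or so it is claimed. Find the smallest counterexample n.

n = 20

A counterexample is any positive integer n such that n! > 8^n; we check each in order.
The first 19 eligible values, up to n = 19, all satisfy the conclusion.
n = 20: n! = 2432902008176640000 and 8^n = 1152921504606846976, so 2432902008176640000 > 1152921504606846976.
So n = 20 is the smallest counterexample.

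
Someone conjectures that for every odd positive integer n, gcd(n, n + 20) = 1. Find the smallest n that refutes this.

n = 5

For n = 1, 3 the conclusion holds.
n = 5: gcd(5, 25) = 5.
Hence n = 5 is a counterexample.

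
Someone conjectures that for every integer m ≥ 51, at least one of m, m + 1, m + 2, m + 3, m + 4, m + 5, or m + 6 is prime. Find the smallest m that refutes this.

A counterexample is any integer m ≥ 51 such that m, m + 1, m + 2, m + 3, m + 4, m + 5, m + 6 are all composite; we check each in order.
For m = 51, 52, 53, 54, …, 87, 88, 89 the conclusion holds.
m = 90: 90 = 2 × 45; 91 = 7 × 13; 92 = 2 × 46; 93 = 3 × 31; 94 = 2 × 47; 95 = 5 × 19; 96 = 2 × 48 — all composite.
So m = 90 is the smallest counterexample.

m = 90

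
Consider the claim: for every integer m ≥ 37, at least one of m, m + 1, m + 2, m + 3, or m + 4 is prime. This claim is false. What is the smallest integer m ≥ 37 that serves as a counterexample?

m = 48

We need the least integer m ≥ 37 for which m, m + 1, m + 2, m + 3, m + 4 are all composite.
The first 11 eligible values, up to m = 47, all satisfy the conclusion.
m = 48: 48 = 2 × 24; 49 = 7 × 7; 50 = 2 × 25; 51 = 3 × 17; 52 = 2 × 26 — all composite.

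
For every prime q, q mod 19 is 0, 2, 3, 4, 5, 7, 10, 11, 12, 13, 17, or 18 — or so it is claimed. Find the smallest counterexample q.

For q = 2, 3, 5, 7, …, 37, 41, 43 the conclusion holds.
q = 47: 47 mod 19 = 9 — not in {0, 2, 3, 4, 5, 7, 10, 11, 12, 13, 17, 18}.

q = 47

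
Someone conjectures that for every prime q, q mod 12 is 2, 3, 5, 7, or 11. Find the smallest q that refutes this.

For q = 2, 3, 5, 7, 11 the conclusion holds.
q = 13: 13 mod 12 = 1 — not in {2, 3, 5, 7, 11}.
So q = 13 is the smallest counterexample.

q = 13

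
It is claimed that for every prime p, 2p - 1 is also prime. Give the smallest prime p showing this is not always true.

p = 5

A counterexample is any prime p such that 2p - 1 is not prime; we check each in order.
For p = 2, 3 the conclusion holds.
p = 5: 2p - 1 = 9 = 3 × 3, not prime.
Hence p = 5 is a counterexample.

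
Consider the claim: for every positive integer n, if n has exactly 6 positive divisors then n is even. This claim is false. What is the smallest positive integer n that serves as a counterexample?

n = 45

We need the least positive integer n for which n has exactly 6 positive divisors but n is odd.
The first 6 eligible values, up to n = 44, all satisfy the conclusion.
n = 45: divisors of 45: 1, 3, 5, 9, 15, 45; 45 is odd.
Hence n = 45 is a counterexample.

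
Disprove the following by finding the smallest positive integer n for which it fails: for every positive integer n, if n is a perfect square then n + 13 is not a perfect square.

n = 36

Check each positive integer n in order until n is a perfect square but n + 13 is a perfect square.
The first 5 eligible values, up to n = 25, all satisfy the conclusion.
n = 36: 36 = 6² and 36 + 13 = 49 = 7².
Hence n = 36 is a counterexample.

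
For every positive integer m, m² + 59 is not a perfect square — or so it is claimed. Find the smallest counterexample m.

Check each positive integer m in order until m² + 59 is a perfect square.
For m = 1, 2, 3, 4, …, 26, 27, 28 the conclusion holds.
m = 29: 29² + 59 = 900 = 30², a perfect square.

m = 29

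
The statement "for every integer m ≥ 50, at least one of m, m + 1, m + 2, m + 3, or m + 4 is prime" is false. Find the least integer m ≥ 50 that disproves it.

We need the least integer m ≥ 50 for which m, m + 1, m + 2, m + 3, m + 4 are all composite.
The first 4 eligible values, up to m = 53, all satisfy the conclusion.
m = 54: 54 = 2 × 27; 55 = 5 × 11; 56 = 2 × 28; 57 = 3 × 19; 58 = 2 × 29 — all composite.
Hence m = 54 is a counterexample.

m = 54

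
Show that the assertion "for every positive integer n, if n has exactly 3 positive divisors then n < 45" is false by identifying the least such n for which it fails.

Check each positive integer n in order until n has exactly 3 positive divisors but the claim fails.
For n = 4, 9, 25 the conclusion holds.
n = 49: τ(49) = 3; 49 ≥ 45.
Hence n = 49 is a counterexample.

n = 49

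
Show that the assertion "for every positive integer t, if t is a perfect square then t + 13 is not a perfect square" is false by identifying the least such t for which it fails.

A counterexample is any positive integer t such that t is a perfect square but t + 13 is a perfect square; we check each in order.
For t = 1, 4, 9, 16, 25 the conclusion holds.
t = 36: 36 = 6² and 36 + 13 = 49 = 7².

t = 36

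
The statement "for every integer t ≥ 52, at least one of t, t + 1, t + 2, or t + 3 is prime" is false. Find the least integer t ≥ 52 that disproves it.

t = 54

A counterexample is any integer t ≥ 52 such that t, t + 1, t + 2, t + 3 are all composite; we check each in order.
For t = 52, 53 the conclusion holds.
t = 54: 54 = 2 × 27; 55 = 5 × 11; 56 = 2 × 28; 57 = 3 × 19 — all composite.
So t = 54 is the smallest counterexample.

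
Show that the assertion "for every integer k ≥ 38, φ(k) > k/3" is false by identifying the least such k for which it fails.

Check each integer k ≥ 38 in order until the claim fails.
k = 38: φ(38) = 18 and 38/3 = 38/3, so φ(38) > 38/3.
k = 39: φ(39) = 24 and 39/3 = 13, so φ(39) > 39/3.
k = 40: φ(40) = 16 and 40/3 = 40/3, so φ(40) > 40/3.
k = 41: φ(41) = 40 and 41/3 = 41/3, so φ(41) > 41/3.
k = 42: φ(42) = 12 and 42/3 = 14, so φ(42) ≤ 42/3.
So k = 42 is the smallest counterexample.

k = 42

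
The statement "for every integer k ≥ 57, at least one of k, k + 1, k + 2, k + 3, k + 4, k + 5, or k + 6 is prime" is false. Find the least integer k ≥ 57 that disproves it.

Check each integer k ≥ 57 in order until k, k + 1, k + 2, k + 3, k + 4, k + 5, k + 6 are all composite.
For k = 57, 58, 59, 60, …, 87, 88, 89 the conclusion holds.
k = 90: 90 = 2 × 45; 91 = 7 × 13; 92 = 2 × 46; 93 = 3 × 31; 94 = 2 × 47; 95 = 5 × 19; 96 = 2 × 48 — all composite.

k = 90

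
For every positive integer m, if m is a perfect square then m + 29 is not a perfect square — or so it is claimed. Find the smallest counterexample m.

m = 196

Check each positive integer m in order until m is a perfect square but m + 29 is a perfect square.
For m = 1, 4, 9, 16, …, 121, 144, 169 the conclusion holds.
m = 196: 196 = 14² and 196 + 29 = 225 = 15².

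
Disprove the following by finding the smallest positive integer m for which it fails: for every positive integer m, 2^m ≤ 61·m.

We need the least positive integer m for which 2^m > 61·m.
For m = 1, 2, 3, 4, 5, 6, 7, 8, 9 the conclusion holds.
m = 10: 2^m = 1024 and 61·m = 610, so 1024 > 610.

m = 10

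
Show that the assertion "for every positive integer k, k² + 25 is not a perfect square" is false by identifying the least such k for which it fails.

For k = 1, 2, 3, 4, …, 9, 10, 11 the conclusion holds.
k = 12: 12² + 25 = 169 = 13², a perfect square.

k = 12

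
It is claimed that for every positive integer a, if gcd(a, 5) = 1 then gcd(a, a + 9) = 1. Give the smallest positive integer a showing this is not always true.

a = 3

For a = 1, 2 the conclusion holds.
a = 3: gcd(3, 12) = 3.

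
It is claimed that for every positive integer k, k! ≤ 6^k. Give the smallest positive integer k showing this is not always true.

The first 13 eligible values, up to k = 13, all satisfy the conclusion.
k = 14: k! = 87178291200 and 6^k = 78364164096, so 87178291200 > 78364164096.
So k = 14 is the smallest counterexample.

k = 14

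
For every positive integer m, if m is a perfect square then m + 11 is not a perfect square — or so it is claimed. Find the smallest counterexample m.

m = 25

We need the least positive integer m for which m is a perfect square but m + 11 is a perfect square.
The first 4 eligible values, up to m = 16, all satisfy the conclusion.
m = 25: 25 = 5² and 25 + 11 = 36 = 6².
Hence m = 25 is a counterexample.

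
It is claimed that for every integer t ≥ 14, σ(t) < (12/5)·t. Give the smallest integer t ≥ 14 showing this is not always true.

t = 24

Check each integer t ≥ 14 in order until the claim fails.
For t = 14, 15, 16, 17, 18, 19, 20, 21, 22, 23 the conclusion holds.
t = 24: σ(24) = 60; 60 ≥ 288/5.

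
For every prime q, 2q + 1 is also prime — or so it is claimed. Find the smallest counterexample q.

q = 7

Check each prime q in order until 2q + 1 is not prime.
For q = 2, 3, 5 the conclusion holds.
q = 7: 2q + 1 = 15 = 3 × 5, not prime.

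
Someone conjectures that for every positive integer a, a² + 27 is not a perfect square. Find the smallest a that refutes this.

a = 3

Check each positive integer a in order until a² + 27 is a perfect square.
a = 1: 1² + 27 = 28, not a perfect square.
a = 2: 2² + 27 = 31, not a perfect square.
a = 3: 3² + 27 = 36 = 6², a perfect square.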